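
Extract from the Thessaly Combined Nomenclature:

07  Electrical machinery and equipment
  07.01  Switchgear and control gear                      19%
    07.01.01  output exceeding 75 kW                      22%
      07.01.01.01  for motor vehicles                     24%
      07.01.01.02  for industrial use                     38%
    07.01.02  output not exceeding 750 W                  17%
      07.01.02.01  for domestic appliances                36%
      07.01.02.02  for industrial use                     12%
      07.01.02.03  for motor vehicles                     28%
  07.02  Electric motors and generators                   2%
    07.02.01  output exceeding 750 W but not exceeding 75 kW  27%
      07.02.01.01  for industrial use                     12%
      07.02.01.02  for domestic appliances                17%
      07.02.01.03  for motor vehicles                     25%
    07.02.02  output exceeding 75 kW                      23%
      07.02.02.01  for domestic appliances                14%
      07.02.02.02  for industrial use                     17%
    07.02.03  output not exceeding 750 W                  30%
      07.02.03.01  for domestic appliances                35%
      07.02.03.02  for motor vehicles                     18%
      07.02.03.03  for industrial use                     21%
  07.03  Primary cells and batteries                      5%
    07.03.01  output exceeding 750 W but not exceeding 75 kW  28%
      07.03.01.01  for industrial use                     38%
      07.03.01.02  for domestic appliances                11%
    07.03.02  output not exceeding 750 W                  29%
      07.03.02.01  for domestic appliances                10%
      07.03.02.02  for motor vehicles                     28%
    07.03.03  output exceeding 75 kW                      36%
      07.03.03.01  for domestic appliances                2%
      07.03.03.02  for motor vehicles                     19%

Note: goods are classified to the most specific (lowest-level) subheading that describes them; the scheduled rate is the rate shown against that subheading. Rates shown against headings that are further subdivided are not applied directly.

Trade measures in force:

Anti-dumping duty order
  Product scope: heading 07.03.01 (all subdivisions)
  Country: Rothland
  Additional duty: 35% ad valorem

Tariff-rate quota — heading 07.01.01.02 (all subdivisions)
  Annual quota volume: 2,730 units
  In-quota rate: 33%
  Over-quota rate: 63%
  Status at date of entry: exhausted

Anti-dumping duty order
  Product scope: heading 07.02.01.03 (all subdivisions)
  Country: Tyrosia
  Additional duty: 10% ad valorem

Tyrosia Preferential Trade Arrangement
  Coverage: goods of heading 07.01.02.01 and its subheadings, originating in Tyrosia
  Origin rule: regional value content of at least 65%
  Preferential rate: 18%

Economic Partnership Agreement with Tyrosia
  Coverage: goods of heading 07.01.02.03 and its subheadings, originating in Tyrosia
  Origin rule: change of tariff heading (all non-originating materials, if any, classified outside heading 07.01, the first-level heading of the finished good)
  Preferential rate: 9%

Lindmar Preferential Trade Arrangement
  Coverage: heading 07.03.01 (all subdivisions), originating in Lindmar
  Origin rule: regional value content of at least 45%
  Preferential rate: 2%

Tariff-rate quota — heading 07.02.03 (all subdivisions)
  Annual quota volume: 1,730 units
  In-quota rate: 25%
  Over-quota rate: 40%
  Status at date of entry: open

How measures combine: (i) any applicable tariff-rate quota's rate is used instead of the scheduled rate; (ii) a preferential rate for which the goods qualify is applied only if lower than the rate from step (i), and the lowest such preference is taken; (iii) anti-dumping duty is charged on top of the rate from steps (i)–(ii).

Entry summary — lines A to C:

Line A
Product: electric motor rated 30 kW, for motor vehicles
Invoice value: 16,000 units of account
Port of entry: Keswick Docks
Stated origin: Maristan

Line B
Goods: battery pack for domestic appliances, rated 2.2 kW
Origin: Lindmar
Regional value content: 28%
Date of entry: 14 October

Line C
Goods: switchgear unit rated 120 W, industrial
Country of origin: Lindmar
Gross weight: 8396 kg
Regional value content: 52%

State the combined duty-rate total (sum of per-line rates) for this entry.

Line A: electric motor → 07.02; rated 30 kW → 07.02.01; for motor vehicles → 07.02.01.03. Scheduled 25%. No special measure applies. → 25%.
Line B: battery pack → 07.03; rated 2.2 kW → 07.03.01; for domestic appliances → 07.03.01.02. Scheduled 11%. Lindmar agreement on 07.03.01: RVC < 45%. → 11%.
Line C: switchgear unit → 07.01; rated 120 W → 07.01.02; industrial → 07.01.02.02. Scheduled 12%. Lindmar agreement on 07.03.01: 07.01.02.02 not covered. → 12%.
Sum: 25% + 11% + 12% = 48%.

48%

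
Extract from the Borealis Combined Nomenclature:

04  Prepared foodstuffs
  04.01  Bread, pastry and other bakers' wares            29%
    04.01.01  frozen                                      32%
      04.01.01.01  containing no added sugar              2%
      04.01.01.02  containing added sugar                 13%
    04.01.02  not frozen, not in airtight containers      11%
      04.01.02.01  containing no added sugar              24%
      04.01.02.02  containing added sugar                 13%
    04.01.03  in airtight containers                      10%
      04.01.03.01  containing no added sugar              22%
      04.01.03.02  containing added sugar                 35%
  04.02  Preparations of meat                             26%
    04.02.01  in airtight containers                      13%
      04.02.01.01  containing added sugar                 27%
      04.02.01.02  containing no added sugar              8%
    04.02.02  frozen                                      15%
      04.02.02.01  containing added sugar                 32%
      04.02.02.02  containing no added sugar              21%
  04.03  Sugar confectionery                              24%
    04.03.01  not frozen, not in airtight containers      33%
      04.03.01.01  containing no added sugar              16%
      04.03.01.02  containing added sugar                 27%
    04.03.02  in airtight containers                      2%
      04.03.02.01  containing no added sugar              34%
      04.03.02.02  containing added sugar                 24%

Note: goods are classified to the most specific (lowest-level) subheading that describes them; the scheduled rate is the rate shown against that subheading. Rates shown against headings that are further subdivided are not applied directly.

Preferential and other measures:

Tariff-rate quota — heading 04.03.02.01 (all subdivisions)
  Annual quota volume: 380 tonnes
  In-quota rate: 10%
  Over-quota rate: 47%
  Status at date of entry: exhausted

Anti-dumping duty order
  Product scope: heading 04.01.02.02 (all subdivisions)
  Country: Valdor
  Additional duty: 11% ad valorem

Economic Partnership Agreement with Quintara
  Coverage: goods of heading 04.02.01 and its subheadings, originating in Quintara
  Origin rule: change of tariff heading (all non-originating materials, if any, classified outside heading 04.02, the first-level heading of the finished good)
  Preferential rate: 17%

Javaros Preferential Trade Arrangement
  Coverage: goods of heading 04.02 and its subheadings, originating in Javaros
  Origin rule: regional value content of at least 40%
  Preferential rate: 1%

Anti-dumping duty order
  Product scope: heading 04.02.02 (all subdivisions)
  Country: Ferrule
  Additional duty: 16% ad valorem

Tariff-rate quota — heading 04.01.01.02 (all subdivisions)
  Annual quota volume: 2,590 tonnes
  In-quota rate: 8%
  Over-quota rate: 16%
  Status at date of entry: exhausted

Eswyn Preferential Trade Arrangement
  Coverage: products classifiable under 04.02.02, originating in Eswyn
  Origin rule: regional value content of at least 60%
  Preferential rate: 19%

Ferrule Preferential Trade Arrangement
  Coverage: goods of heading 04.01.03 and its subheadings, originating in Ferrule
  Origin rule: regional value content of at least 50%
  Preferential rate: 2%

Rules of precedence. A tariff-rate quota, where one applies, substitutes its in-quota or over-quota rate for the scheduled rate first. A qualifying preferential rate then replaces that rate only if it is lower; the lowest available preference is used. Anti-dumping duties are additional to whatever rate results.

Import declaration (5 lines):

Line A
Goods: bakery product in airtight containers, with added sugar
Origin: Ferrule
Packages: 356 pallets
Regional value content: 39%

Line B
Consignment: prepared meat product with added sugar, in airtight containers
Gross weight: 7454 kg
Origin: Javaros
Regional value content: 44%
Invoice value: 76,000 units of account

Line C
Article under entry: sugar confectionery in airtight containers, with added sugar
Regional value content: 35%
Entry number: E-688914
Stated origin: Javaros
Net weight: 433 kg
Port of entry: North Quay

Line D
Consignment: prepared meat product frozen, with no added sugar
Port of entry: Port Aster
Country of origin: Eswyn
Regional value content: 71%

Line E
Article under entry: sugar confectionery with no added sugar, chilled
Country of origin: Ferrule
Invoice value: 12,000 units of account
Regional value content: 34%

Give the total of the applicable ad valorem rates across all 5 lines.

95%

Line A: bakery product → 04.01; in airtight containers → 04.01.03; with added sugar → 04.01.03.02. Scheduled 35%. Ferrule agreement on 04.01.03: RVC < 50%. → 35%.
Line B: prepared meat product → 04.02; in airtight containers → 04.02.01; with added sugar → 04.02.01.01. Scheduled 27%. Javaros agreement on 04.02: RVC ≥ 40% → 1% available; preferential 1%. → 1%.
Line C: sugar confectionery → 04.03; in airtight containers → 04.03.02; with added sugar → 04.03.02.02. Scheduled 24%. Javaros agreement on 04.02: 04.03.02.02 not covered. → 24%.
Line D: prepared meat product → 04.02; frozen → 04.02.02; with no added sugar → 04.02.02.02. Scheduled 21%. Eswyn agreement on 04.02.02: RVC ≥ 60% → 19% available; preferential 19%. → 19%.
Line E: sugar confectionery → 04.03; chilled → 04.03.01; with no added sugar → 04.03.01.01. Scheduled 16%. Ferrule agreement on 04.01.03: 04.03.01.01 not covered. → 16%.
Sum: 35% + 1% + 24% + 19% + 16% = 95%.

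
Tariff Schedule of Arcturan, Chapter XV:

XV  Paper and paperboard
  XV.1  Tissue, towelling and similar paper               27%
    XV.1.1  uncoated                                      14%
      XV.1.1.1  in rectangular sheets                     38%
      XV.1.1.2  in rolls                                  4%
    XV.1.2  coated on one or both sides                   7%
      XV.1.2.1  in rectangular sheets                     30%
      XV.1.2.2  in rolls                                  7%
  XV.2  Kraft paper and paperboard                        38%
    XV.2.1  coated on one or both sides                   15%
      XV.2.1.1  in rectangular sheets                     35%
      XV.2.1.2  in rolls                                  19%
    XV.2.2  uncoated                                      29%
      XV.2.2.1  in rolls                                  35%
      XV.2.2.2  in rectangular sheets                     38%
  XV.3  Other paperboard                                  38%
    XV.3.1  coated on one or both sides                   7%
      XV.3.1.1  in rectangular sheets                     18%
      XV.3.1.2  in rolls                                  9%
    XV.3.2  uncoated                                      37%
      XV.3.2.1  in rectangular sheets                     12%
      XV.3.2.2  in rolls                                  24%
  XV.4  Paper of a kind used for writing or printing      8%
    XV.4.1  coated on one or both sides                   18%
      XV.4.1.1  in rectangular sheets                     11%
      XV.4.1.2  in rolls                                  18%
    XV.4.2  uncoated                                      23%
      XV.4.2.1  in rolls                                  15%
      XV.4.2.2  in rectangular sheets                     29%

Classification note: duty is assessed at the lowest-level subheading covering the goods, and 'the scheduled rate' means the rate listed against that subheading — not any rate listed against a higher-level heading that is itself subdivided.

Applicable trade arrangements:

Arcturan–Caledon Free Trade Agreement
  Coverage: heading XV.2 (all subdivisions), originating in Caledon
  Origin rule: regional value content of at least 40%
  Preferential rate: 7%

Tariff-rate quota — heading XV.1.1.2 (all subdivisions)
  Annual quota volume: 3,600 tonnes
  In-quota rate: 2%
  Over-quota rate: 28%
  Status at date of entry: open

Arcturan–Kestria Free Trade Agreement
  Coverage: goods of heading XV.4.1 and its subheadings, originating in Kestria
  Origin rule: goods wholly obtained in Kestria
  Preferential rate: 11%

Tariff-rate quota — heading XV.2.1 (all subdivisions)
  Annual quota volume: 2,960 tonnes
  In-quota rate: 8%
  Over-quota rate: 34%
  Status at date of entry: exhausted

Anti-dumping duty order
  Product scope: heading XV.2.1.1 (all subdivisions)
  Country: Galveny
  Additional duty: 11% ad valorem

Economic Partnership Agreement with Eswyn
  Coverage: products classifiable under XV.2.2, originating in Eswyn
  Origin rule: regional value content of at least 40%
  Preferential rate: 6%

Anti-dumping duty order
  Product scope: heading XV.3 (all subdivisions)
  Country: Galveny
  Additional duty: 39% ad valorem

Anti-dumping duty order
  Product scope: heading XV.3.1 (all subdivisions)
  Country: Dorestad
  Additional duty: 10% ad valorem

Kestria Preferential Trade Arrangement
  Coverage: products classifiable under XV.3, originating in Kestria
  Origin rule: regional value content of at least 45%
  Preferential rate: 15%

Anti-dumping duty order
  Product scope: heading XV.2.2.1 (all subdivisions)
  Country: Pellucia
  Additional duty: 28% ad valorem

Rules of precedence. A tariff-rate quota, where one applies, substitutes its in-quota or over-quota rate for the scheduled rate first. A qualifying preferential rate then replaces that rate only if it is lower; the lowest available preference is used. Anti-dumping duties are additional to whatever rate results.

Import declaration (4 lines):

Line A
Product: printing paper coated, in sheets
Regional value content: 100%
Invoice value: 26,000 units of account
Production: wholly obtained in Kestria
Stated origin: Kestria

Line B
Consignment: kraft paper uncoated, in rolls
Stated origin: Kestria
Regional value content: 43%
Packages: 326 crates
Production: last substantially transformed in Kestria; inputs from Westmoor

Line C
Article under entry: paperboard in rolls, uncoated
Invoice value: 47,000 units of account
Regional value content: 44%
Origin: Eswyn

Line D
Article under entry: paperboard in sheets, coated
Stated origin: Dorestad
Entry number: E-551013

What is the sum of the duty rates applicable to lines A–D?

Line A: printing paper → XV.4; coated → XV.4.1; in sheets → XV.4.1.1. Scheduled 11%. Kestria agreement on XV.4.1: wholly obtained → 11% available; Kestria agreement on XV.3: XV.4.1.1 not covered; preference 11% not lower than 11% → no reduction. → 11%.
Line B: kraft paper → XV.2; uncoated → XV.2.2; in rolls → XV.2.2.1. Scheduled 35%. Kestria agreement on XV.4.1: XV.2.2.1 not covered; Kestria agreement on XV.3: XV.2.2.1 not covered. → 35%.
Line C: paperboard → XV.3; uncoated → XV.3.2; in rolls → XV.3.2.2. Scheduled 24%. Eswyn agreement on XV.2.2: XV.3.2.2 not covered. → 24%.
Line D: paperboard → XV.3; coated → XV.3.1; in sheets → XV.3.1.1. Scheduled 18%. anti-dumping (Dorestad, XV.3.1): +10%; total 18% + 10% = 28%. → 28%.
Sum: 11% + 35% + 24% + 28% = 98%.

98%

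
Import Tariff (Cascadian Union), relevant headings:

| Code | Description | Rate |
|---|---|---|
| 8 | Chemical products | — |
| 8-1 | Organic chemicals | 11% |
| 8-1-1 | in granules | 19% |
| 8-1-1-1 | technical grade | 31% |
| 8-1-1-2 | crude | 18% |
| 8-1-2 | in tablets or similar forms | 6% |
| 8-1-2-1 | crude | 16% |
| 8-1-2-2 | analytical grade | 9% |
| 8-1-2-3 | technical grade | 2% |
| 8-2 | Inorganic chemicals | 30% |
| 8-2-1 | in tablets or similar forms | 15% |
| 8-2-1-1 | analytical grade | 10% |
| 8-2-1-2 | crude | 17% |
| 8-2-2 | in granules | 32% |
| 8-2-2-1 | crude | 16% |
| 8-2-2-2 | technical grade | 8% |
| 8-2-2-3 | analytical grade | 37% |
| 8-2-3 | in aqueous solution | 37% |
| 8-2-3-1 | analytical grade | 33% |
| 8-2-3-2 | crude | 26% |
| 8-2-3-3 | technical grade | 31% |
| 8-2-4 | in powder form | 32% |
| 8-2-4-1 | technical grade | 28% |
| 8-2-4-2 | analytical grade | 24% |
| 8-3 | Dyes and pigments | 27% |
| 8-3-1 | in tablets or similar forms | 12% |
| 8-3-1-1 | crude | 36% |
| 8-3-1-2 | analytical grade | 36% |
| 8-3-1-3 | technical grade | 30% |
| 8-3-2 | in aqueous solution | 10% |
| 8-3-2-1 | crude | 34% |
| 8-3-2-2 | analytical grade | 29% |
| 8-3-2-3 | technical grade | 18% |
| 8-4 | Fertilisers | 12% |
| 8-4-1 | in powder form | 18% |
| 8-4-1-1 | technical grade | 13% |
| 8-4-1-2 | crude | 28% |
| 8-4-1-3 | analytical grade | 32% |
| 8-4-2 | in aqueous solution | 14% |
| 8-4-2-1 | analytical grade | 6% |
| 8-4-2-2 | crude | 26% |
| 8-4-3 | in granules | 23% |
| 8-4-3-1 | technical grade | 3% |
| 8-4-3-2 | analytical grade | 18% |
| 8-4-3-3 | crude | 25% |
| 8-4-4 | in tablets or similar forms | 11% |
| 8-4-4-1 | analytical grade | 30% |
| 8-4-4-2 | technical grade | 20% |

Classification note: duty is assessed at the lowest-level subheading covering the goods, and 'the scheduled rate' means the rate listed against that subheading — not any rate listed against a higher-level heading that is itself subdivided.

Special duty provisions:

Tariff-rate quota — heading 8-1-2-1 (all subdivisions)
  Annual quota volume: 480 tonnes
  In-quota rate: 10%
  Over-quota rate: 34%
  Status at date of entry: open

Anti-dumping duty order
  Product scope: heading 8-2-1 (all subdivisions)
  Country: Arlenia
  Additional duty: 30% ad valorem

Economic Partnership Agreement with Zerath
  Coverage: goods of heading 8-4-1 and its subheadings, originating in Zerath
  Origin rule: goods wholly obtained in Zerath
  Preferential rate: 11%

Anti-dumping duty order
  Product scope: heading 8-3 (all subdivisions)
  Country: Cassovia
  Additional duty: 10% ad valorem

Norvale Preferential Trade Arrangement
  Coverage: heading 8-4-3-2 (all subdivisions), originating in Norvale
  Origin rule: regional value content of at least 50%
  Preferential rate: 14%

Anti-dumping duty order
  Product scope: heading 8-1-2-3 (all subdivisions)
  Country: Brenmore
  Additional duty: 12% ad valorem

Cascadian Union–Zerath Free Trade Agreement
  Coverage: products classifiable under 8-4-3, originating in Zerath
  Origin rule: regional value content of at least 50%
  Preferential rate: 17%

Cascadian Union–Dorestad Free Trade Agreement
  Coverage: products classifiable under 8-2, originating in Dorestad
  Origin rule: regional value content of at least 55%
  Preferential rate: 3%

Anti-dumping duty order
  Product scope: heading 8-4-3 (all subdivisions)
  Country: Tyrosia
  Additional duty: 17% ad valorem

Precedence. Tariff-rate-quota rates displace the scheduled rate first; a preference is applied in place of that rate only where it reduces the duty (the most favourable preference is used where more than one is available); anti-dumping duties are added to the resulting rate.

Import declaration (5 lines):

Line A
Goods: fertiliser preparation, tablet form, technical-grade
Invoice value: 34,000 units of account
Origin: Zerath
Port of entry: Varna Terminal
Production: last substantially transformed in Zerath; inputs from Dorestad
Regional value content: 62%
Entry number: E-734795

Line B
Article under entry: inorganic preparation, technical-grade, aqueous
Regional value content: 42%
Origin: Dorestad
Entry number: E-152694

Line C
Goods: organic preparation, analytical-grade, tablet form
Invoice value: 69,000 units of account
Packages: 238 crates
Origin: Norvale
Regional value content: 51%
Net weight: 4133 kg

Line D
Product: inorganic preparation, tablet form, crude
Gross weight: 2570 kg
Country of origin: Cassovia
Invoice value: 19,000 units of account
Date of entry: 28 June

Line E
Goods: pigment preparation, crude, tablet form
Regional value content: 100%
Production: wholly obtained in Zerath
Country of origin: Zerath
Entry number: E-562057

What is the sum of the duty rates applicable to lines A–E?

Line A: fertiliser → 8-4; tablet form → 8-4-4; technical-grade → 8-4-4-2. Scheduled 20%. Zerath agreement on 8-4-1: 8-4-4-2 not covered; Zerath agreement on 8-4-3: 8-4-4-2 not covered. → 20%.
Line B: inorganic → 8-2; aqueous → 8-2-3; technical-grade → 8-2-3-3. Scheduled 31%. Dorestad agreement on 8-2: RVC < 55%. → 31%.
Line C: organic → 8-1; tablet form → 8-1-2; analytical-grade → 8-1-2-2. Scheduled 9%. Norvale agreement on 8-4-3-2: 8-1-2-2 not covered. → 9%.
Line D: inorganic → 8-2; tablet form → 8-2-1; crude → 8-2-1-2. Scheduled 17%. No special measure applies. → 17%.
Line E: pigment → 8-3; tablet form → 8-3-1; crude → 8-3-1-1. Scheduled 36%. Zerath agreement on 8-4-1: 8-3-1-1 not covered; Zerath agreement on 8-4-3: 8-3-1-1 not covered. → 36%.
Sum: 20% + 31% + 9% + 17% + 36% = 113%.

113%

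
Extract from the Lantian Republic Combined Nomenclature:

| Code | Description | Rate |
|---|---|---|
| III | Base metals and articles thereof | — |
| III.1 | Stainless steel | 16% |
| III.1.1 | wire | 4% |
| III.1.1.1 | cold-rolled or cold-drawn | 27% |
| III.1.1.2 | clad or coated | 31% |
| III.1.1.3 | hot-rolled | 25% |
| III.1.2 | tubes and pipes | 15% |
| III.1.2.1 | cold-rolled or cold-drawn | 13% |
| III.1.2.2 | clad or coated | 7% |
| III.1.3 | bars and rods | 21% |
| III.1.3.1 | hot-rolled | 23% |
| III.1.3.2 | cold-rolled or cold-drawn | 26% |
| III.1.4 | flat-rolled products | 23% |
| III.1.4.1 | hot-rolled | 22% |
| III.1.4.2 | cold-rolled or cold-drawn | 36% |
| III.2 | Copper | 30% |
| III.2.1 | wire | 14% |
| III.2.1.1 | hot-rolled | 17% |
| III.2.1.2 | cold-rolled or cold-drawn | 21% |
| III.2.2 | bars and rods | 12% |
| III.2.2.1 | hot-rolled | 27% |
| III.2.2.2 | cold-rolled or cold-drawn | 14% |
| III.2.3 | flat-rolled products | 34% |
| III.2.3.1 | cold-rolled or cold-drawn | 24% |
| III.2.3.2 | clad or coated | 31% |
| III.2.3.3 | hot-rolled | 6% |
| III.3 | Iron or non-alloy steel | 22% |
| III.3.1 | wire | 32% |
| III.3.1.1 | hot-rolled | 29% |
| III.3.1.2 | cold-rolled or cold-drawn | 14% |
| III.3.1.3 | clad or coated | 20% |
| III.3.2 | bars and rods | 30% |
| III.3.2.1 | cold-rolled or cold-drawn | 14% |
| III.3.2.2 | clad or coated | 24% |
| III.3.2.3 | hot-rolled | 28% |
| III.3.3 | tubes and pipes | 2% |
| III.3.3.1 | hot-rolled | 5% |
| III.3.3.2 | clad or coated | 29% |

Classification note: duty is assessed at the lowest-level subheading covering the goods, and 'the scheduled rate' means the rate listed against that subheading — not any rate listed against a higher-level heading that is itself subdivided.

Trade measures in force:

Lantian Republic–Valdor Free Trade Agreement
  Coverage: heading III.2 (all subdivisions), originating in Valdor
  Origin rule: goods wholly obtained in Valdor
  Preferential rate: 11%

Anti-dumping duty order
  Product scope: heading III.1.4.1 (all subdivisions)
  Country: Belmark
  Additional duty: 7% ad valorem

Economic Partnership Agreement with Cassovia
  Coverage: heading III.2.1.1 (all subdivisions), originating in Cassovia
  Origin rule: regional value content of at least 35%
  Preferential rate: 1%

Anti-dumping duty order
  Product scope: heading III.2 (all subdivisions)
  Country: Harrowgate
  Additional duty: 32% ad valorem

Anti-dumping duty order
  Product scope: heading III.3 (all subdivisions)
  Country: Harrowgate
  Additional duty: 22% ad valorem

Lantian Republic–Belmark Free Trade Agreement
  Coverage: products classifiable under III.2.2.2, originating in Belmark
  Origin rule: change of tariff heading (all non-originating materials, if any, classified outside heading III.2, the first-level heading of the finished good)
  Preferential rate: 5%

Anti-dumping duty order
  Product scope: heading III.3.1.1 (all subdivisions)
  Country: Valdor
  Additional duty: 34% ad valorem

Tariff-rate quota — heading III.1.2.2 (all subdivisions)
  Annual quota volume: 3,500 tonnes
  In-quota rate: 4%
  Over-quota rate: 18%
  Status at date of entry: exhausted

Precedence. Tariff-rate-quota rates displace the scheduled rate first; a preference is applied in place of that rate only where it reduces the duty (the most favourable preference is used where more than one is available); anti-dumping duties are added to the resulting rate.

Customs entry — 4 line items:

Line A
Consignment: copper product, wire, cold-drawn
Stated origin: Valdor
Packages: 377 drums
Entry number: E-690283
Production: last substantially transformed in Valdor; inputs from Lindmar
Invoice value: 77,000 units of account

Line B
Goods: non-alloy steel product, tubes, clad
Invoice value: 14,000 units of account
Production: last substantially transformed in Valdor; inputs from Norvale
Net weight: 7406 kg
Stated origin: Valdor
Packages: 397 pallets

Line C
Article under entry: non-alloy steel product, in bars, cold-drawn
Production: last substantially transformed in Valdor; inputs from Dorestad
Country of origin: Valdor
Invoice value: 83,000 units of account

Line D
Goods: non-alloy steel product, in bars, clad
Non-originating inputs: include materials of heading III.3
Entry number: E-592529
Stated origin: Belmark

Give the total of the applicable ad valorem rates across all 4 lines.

Line A: copper → III.2; wire → III.2.1; cold-drawn → III.2.1.2. Scheduled 21%. Valdor agreement on III.2: not wholly obtained. → 21%.
Line B: non-alloy steel → III.3; tubes → III.3.3; clad → III.3.3.2. Scheduled 29%. Valdor agreement on III.2: III.3.3.2 not covered. → 29%.
Line C: non-alloy steel → III.3; in bars → III.3.2; cold-drawn → III.3.2.1. Scheduled 14%. Valdor agreement on III.2: III.3.2.1 not covered. → 14%.
Line D: non-alloy steel → III.3; in bars → III.3.2; clad → III.3.2.2. Scheduled 24%. Belmark agreement on III.2.2.2: III.3.2.2 not covered. → 24%.
Sum: 21% + 29% + 14% + 24% = 88%.

88%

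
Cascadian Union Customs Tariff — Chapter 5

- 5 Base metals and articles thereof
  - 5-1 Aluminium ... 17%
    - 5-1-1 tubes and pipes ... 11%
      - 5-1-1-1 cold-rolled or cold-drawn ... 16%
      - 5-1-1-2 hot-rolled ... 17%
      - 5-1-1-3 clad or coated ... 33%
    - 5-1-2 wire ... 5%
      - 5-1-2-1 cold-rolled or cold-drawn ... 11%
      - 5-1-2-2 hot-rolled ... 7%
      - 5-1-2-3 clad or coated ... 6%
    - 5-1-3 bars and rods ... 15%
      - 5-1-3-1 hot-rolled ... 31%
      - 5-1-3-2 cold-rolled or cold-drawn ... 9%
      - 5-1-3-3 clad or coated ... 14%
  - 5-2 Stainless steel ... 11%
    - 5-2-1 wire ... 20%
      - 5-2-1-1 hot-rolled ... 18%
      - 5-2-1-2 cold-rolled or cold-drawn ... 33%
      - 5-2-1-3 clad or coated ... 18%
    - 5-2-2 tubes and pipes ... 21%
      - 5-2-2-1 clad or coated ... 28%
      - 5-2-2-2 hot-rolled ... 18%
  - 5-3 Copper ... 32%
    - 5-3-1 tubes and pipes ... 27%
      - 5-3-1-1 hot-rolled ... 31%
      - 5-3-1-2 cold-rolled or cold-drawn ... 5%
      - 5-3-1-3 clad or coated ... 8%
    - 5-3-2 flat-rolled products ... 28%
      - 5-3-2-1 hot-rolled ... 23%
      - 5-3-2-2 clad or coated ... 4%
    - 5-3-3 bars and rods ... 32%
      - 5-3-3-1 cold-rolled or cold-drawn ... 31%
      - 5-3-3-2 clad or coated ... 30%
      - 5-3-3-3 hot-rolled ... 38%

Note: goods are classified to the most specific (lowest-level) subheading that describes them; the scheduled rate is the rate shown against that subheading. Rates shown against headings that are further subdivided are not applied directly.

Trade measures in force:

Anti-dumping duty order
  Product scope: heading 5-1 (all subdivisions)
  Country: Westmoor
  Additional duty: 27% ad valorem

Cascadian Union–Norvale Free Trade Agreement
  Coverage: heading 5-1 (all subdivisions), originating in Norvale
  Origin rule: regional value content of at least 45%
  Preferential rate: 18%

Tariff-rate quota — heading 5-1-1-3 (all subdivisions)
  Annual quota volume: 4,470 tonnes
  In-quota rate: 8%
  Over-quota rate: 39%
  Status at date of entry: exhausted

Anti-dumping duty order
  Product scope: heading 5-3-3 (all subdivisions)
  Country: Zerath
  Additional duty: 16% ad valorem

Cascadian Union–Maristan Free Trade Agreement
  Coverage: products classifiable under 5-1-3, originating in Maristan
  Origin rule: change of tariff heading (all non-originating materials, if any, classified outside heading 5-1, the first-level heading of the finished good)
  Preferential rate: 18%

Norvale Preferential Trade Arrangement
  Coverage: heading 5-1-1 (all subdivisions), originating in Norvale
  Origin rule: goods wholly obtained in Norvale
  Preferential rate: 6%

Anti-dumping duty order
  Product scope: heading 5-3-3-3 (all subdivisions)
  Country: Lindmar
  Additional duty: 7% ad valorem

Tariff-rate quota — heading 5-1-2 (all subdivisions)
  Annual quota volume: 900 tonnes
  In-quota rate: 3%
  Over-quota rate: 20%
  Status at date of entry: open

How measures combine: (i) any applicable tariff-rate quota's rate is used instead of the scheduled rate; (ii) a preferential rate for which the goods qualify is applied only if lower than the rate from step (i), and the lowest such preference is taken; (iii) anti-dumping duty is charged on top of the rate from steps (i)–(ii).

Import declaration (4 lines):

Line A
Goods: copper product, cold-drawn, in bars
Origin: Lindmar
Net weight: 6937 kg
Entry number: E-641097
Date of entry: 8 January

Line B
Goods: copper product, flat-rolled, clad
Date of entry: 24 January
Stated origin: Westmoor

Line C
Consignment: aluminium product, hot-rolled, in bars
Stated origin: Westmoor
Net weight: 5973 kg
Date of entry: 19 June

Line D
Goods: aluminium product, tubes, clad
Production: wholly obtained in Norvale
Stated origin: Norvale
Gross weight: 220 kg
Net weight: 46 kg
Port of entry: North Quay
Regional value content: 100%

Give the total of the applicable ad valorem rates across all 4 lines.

Line A: copper → 5-3; in bars → 5-3-3; cold-drawn → 5-3-3-1. Scheduled 31%. No special measure applies. → 31%.
Line B: copper → 5-3; flat-rolled → 5-3-2; clad → 5-3-2-2. Scheduled 4%. No special measure applies. → 4%.
Line C: aluminium → 5-1; in bars → 5-1-3; hot-rolled → 5-1-3-1. Scheduled 31%. anti-dumping (Westmoor, 5-1): +27%; total 31% + 27% = 58%. → 58%.
Line D: aluminium → 5-1; tubes → 5-1-1; clad → 5-1-1-3. Scheduled 33%. quota on 5-1-1-3 exhausted → over-quota 39%; Norvale agreement on 5-1: RVC ≥ 45% → 18% available; Norvale agreement on 5-1-1: wholly obtained → 6% available; preferential 6%. → 6%.
Sum: 31% + 4% + 58% + 6% = 99%.

99%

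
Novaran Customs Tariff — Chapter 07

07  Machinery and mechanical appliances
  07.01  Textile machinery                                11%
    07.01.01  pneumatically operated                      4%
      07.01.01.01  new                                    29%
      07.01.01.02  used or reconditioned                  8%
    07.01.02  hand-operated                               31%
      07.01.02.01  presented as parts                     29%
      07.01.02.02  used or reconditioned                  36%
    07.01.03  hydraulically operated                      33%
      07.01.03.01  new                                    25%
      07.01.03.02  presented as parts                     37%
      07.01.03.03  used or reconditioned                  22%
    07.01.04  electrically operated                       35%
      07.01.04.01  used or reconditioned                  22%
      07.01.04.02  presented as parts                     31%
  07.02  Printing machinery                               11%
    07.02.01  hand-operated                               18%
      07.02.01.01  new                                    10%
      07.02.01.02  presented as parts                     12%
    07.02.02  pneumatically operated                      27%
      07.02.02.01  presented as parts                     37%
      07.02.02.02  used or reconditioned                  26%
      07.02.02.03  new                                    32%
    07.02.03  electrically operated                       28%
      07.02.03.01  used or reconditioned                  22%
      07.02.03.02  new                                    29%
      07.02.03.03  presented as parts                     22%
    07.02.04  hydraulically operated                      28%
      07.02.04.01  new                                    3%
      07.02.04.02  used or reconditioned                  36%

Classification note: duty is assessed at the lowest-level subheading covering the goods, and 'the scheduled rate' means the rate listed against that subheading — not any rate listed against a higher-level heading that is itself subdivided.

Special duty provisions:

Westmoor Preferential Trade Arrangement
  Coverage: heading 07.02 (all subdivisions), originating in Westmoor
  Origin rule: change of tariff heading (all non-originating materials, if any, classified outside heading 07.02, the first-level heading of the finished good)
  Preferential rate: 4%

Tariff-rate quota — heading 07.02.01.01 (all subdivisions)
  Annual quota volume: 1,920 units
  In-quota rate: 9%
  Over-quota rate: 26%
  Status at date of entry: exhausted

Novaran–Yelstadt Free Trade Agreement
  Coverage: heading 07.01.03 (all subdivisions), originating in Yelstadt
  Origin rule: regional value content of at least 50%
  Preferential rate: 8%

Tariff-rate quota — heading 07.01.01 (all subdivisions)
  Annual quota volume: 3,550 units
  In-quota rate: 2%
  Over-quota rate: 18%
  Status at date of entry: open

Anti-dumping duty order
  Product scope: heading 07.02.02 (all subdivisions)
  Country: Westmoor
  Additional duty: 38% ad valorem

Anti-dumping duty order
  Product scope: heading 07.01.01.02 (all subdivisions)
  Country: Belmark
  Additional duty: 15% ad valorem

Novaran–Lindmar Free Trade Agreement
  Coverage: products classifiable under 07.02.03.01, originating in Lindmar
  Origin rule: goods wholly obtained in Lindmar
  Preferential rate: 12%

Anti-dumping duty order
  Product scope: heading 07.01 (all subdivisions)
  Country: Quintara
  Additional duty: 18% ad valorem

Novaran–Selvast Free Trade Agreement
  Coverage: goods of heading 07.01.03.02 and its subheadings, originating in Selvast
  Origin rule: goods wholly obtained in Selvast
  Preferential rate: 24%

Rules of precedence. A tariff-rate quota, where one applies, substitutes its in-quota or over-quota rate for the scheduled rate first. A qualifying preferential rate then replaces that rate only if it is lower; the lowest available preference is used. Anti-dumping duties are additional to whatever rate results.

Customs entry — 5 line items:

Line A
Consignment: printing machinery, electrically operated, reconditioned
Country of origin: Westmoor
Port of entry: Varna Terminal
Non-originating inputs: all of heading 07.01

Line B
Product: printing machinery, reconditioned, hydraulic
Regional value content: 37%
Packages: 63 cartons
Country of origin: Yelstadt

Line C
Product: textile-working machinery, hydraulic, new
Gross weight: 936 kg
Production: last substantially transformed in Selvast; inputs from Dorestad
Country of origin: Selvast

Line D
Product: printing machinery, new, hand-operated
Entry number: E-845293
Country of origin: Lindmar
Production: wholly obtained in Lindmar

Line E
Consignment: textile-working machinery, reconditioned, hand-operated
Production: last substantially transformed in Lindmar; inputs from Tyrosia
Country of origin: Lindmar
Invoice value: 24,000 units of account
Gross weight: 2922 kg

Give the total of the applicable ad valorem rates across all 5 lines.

127%

Line A: printing → 07.02; electrically operated → 07.02.03; reconditioned → 07.02.03.01. Scheduled 22%. Westmoor agreement on 07.02: CTH met → 4% available; preferential 4%. → 4%.
Line B: printing → 07.02; hydraulic → 07.02.04; reconditioned → 07.02.04.02. Scheduled 36%. Yelstadt agreement on 07.01.03: 07.02.04.02 not covered. → 36%.
Line C: textile-working → 07.01; hydraulic → 07.01.03; new → 07.01.03.01. Scheduled 25%. Selvast agreement on 07.01.03.02: 07.01.03.01 not covered. → 25%.
Line D: printing → 07.02; hand-operated → 07.02.01; new → 07.02.01.01. Scheduled 10%. quota on 07.02.01.01 exhausted → over-quota 26%; Lindmar agreement on 07.02.03.01: 07.02.01.01 not covered. → 26%.
Line E: textile-working → 07.01; hand-operated → 07.01.02; reconditioned → 07.01.02.02. Scheduled 36%. Lindmar agreement on 07.02.03.01: 07.01.02.02 not covered. → 36%.
Sum: 4% + 36% + 25% + 26% + 36% = 127%.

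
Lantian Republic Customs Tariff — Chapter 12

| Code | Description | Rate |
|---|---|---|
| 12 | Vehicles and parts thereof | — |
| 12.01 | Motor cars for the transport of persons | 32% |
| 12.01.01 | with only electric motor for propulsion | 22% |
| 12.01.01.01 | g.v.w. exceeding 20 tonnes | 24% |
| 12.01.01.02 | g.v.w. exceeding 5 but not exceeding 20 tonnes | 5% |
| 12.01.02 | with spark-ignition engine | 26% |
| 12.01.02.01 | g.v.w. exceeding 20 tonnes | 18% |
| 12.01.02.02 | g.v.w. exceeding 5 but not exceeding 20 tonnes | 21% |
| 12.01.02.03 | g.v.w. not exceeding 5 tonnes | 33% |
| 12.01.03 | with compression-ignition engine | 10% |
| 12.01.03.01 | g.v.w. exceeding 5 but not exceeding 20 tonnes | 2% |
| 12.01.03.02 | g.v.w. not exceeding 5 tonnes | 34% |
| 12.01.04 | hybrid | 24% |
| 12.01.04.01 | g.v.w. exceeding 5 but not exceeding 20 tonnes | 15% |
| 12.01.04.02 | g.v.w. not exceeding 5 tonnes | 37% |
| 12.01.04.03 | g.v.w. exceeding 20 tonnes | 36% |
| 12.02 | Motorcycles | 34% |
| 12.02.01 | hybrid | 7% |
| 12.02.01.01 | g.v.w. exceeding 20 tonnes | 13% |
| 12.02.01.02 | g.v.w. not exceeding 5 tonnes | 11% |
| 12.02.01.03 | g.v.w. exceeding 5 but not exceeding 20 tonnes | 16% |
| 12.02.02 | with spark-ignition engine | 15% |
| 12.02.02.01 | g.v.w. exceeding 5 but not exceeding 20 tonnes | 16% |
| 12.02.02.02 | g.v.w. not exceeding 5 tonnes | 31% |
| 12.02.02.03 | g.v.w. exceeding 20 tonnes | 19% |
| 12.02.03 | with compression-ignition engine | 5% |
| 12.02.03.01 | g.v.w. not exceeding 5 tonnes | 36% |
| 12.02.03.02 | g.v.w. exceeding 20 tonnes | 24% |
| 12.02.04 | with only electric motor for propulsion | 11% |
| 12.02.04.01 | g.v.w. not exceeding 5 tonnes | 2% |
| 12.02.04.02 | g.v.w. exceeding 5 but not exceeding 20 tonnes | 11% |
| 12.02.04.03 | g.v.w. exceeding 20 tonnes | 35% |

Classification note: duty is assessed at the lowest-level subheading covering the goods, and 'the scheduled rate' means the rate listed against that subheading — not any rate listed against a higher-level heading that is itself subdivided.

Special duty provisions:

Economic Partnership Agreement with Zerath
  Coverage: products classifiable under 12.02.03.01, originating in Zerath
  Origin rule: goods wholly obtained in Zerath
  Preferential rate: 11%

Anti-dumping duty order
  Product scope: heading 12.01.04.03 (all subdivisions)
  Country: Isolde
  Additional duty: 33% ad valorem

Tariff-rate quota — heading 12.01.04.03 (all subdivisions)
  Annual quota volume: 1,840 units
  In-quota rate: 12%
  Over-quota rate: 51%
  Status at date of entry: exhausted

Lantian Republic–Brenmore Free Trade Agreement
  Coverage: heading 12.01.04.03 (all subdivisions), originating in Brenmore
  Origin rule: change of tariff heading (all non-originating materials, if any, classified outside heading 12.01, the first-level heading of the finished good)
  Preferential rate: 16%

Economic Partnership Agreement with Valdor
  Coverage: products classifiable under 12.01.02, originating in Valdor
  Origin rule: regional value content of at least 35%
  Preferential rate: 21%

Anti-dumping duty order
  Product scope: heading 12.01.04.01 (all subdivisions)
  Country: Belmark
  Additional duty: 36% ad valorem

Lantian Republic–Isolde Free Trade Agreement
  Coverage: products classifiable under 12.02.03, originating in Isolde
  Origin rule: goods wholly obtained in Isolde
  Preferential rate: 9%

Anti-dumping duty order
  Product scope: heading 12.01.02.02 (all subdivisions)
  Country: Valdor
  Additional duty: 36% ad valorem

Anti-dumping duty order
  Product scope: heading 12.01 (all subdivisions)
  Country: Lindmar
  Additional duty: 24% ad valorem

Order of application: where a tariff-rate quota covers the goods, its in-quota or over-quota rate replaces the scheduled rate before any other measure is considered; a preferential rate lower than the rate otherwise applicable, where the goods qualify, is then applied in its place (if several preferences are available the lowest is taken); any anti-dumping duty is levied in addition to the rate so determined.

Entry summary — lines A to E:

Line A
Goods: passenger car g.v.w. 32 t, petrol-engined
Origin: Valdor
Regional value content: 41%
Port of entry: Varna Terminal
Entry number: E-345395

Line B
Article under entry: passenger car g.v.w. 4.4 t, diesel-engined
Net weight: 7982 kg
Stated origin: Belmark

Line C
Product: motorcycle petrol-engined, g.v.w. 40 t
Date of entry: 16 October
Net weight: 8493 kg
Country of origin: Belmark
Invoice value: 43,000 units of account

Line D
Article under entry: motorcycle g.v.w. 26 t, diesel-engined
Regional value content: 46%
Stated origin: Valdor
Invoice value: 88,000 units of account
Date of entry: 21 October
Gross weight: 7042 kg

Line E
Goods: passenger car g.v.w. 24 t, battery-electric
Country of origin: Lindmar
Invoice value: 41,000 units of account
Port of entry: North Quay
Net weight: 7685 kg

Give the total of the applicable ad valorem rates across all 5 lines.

Line A: passenger car → 12.01; petrol-engined → 12.01.02; g.v.w. 32 t → 12.01.02.01. Scheduled 18%. Valdor agreement on 12.01.02: RVC ≥ 35% → 21% available; preference 21% not lower than 18% → no reduction. → 18%.
Line B: passenger car → 12.01; diesel-engined → 12.01.03; g.v.w. 4.4 t → 12.01.03.02. Scheduled 34%. No special measure applies. → 34%.
Line C: motorcycle → 12.02; petrol-engined → 12.02.02; g.v.w. 40 t → 12.02.02.03. Scheduled 19%. No special measure applies. → 19%.
Line D: motorcycle → 12.02; diesel-engined → 12.02.03; g.v.w. 26 t → 12.02.03.02. Scheduled 24%. Valdor agreement on 12.01.02: 12.02.03.02 not covered. → 24%.
Line E: passenger car → 12.01; battery-electric → 12.01.01; g.v.w. 24 t → 12.01.01.01. Scheduled 24%. anti-dumping (Lindmar, 12.01): +24%; total 24% + 24% = 48%. → 48%.
Sum: 18% + 34% + 19% + 24% + 48% = 143%.

143%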